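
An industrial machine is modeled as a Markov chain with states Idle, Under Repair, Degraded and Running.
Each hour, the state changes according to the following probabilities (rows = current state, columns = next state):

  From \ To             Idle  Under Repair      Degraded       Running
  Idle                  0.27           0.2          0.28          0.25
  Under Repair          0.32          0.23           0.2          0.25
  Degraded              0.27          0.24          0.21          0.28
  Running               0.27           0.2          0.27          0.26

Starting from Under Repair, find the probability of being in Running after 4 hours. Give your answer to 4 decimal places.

0.2599

Propagate the distribution vector 4 hours from Under Repair.
After 0 hours: (0.0000, 1.0000, 0.0000, 0.0000)
After 1 hour: (0.3200, 0.2300, 0.2000, 0.2500)
After 2 hours: (0.2815, 0.2149, 0.2451, 0.2585)
After 3 hours: (0.2807, 0.2163, 0.2431, 0.2599)
After 4 hours: (0.2808, 0.2162, 0.2431, 0.2599)
P(in Running after 4 hours) = 0.2599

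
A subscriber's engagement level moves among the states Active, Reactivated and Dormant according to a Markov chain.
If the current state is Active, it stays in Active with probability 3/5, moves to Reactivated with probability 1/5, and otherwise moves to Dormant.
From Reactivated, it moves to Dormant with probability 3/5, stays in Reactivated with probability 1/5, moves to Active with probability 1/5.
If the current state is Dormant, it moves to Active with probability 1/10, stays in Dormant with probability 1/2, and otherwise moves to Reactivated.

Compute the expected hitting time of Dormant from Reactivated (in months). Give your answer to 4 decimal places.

Let t(s) be the expected number of months to first reach Dormant from state s, with t(Dormant) = 0. Conditioning on the first month:
t(Active) = 1 + 0.6·t(Active) + 0.2·t(Reactivated)
t(Reactivated) = 1 + 0.2·t(Active) + 0.2·t(Reactivated)
Solving: t(Active) = 3.5714, t(Reactivated) = 2.1429.
Expected months from Reactivated to Dormant: 2.1429.

2.1429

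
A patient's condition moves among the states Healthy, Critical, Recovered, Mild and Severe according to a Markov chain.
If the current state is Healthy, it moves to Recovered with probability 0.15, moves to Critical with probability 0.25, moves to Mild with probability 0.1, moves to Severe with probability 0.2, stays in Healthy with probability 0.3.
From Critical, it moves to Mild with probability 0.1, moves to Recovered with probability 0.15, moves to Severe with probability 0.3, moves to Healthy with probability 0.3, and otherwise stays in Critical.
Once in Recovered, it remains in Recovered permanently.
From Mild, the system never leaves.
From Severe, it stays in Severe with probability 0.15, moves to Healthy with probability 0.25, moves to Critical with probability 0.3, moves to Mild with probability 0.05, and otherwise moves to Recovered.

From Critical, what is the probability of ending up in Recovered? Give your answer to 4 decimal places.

0.6631

Let h(s) be the probability of absorption at Recovered starting from transient state s. Then h(Recovered) = 1 and h(Mild) = 0. By first-step analysis:
h(Healthy) = 0.3·h(Healthy) + 0.25·h(Critical) + 0.15·1 + 0.1·0 + 0.2·h(Severe)
h(Critical) = 0.3·h(Healthy) + 0.15·h(Critical) + 0.15·1 + 0.1·0 + 0.3·h(Severe)
h(Severe) = 0.25·h(Healthy) + 0.3·h(Critical) + 0.25·1 + 0.05·0 + 0.15·h(Severe)
Solving: h(Healthy) = 0.6572, h(Critical) = 0.6631, h(Severe) = 0.7214.
Starting from Critical, the probability is 0.6631.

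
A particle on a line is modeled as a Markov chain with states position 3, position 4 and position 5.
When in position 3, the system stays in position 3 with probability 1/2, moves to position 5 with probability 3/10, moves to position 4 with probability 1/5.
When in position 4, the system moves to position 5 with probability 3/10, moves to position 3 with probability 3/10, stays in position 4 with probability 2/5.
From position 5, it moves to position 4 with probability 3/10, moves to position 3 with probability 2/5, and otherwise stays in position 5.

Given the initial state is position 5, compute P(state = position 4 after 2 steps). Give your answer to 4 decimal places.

0.2900

Sum over the intermediate state after 1 step:
P = P(position 5→position 3)·P(position 3→position 4) + P(position 5→position 4)·P(position 4→position 4) + P(position 5→position 5)·P(position 5→position 4)
  = 0.4×0.2 + 0.3×0.4 + 0.3×0.3
  = 0.0800 + 0.1200 + 0.0900 = 0.2900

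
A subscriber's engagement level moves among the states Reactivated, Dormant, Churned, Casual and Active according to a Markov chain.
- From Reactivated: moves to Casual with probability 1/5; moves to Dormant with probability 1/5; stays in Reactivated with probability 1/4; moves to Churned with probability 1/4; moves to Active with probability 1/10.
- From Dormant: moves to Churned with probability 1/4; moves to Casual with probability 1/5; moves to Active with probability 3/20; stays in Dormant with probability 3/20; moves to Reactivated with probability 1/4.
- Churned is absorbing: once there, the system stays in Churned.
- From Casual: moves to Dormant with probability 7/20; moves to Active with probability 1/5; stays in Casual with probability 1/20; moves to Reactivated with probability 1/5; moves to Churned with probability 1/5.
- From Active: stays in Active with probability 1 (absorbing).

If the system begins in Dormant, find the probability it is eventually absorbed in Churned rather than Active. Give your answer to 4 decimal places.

Let h(s) be the probability of absorption at Churned starting from transient state s. Then h(Churned) = 1 and h(Active) = 0. By first-step analysis:
h(Reactivated) = 0.25·h(Reactivated) + 0.2·h(Dormant) + 0.25·1 + 0.2·h(Casual) + 0.1·0
h(Dormant) = 0.25·h(Reactivated) + 0.15·h(Dormant) + 0.25·1 + 0.2·h(Casual) + 0.15·0
h(Casual) = 0.2·h(Reactivated) + 0.35·h(Dormant) + 0.2·1 + 0.05·h(Casual) + 0.2·0
Solving: h(Reactivated) = 0.6531, h(Dormant) = 0.6220, h(Casual) = 0.5772.
Starting from Dormant, the probability is 0.6220.

0.6220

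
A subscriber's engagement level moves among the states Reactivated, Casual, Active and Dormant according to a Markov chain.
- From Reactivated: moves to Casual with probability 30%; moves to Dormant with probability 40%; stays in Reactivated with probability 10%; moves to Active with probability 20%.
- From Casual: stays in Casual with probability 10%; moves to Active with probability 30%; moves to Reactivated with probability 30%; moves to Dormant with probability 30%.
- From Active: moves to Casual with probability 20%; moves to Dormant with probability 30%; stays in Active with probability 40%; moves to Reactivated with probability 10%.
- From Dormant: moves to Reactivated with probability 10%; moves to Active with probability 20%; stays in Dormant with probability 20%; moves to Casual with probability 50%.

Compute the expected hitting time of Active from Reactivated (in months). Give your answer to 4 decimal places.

Let t(s) be the expected number of months to first reach Active from state s, with t(Active) = 0. Conditioning on the first month:
t(Reactivated) = 1 + 0.1·t(Reactivated) + 0.3·t(Casual) + 0.4·t(Dormant)
t(Casual) = 1 + 0.3·t(Reactivated) + 0.1·t(Casual) + 0.3·t(Dormant)
t(Dormant) = 1 + 0.1·t(Reactivated) + 0.5·t(Casual) + 0.2·t(Dormant)
Solving: t(Reactivated) = 4.3452, t(Casual) = 3.9881, t(Dormant) = 4.2857.
Expected months from Reactivated to Active: 4.3452.

4.3452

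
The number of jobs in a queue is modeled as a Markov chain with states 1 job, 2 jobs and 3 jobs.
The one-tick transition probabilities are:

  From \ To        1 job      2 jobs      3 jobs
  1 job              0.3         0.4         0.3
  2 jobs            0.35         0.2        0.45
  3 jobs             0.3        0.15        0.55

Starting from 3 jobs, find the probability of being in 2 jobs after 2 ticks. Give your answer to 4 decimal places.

0.2325

Sum over the intermediate state after 1 tick:
P = P(3 jobs→1 job)·P(1 job→2 jobs) + P(3 jobs→2 jobs)·P(2 jobs→2 jobs) + P(3 jobs→3 jobs)·P(3 jobs→2 jobs)
  = 0.3×0.4 + 0.15×0.2 + 0.55×0.15
  = 0.1200 + 0.0300 + 0.0825 = 0.2325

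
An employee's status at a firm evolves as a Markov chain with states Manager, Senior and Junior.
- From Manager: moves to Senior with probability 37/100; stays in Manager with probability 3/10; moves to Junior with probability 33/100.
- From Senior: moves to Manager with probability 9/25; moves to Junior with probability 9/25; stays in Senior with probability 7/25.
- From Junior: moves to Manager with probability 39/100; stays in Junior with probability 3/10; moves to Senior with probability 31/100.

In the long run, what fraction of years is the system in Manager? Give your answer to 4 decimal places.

Let the stationary distribution be π with π = πP and π_1 + π_2 + π_3 = 1.
π_1 = 0.3·π_1 + 0.36·π_2 + 0.39·π_3
π_2 = 0.37·π_1 + 0.28·π_2 + 0.31·π_3
Solving with the normalization constraint gives π = (0.3490, 0.3213, 0.3297).
So the stationary probability of Manager is 0.3490.

0.3490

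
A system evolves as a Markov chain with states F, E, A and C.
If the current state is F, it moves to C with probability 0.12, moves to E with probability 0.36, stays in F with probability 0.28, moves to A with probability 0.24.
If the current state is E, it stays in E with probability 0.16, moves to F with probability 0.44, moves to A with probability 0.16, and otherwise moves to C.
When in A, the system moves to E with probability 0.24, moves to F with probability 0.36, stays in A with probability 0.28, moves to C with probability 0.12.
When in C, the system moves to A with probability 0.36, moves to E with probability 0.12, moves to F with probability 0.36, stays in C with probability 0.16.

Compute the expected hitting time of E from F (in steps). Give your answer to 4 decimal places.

3.3543

Let t(s) be the expected number of steps to first reach E from state s, with t(E) = 0. Conditioning on the first step:
t(F) = 1 + 0.28·t(F) + 0.24·t(A) + 0.12·t(C)
t(A) = 1 + 0.36·t(F) + 0.28·t(A) + 0.12·t(C)
t(C) = 1 + 0.36·t(F) + 0.36·t(A) + 0.16·t(C)
Solving: t(F) = 3.3543, t(A) = 3.7736, t(C) = 4.2453.
Expected steps from F to E: 3.3543.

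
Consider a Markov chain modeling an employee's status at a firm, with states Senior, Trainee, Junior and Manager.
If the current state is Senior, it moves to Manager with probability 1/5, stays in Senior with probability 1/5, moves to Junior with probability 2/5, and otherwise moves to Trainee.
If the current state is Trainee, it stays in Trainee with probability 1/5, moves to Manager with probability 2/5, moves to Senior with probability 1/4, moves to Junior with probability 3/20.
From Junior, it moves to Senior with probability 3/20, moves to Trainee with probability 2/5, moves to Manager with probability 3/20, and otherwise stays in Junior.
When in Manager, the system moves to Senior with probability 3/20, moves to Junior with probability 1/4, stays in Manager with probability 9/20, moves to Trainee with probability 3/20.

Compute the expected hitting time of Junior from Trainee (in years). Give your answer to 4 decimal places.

Let t(s) be the expected number of years to first reach Junior from state s, with t(Junior) = 0. Conditioning on the first year:
t(Senior) = 1 + 0.2·t(Senior) + 0.2·t(Trainee) + 0.2·t(Manager)
t(Trainee) = 1 + 0.25·t(Senior) + 0.2·t(Trainee) + 0.4·t(Manager)
t(Manager) = 1 + 0.15·t(Senior) + 0.15·t(Trainee) + 0.45·t(Manager)
Solving: t(Senior) = 3.2618, t(Trainee) = 4.1953, t(Manager) = 3.8519.
Expected years from Trainee to Junior: 4.1953.

4.1953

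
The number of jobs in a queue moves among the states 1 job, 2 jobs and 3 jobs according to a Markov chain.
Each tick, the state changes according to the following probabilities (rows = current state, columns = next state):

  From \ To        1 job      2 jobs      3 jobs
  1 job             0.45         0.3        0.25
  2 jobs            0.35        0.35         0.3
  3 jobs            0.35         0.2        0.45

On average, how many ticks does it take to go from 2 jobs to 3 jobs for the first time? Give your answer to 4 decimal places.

Let t(s) be the expected number of ticks to first reach 3 jobs from state s, with t(3 jobs) = 0. Conditioning on the first tick:
t(1 job) = 1 + 0.45·t(1 job) + 0.3·t(2 jobs)
t(2 jobs) = 1 + 0.35·t(1 job) + 0.35·t(2 jobs)
Solving: t(1 job) = 3.7624, t(2 jobs) = 3.5644.
Expected ticks from 2 jobs to 3 jobs: 3.5644.

3.5644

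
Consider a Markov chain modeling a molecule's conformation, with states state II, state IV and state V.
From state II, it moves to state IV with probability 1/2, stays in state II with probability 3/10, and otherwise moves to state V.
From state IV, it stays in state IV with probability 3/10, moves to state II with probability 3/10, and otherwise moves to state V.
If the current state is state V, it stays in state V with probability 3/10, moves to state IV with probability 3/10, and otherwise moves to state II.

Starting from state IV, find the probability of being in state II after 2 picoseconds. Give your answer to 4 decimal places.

0.3400

Sum over the intermediate state after 1 picosecond:
P = P(state IV→state II)·P(state II→state II) + P(state IV→state IV)·P(state IV→state II) + P(state IV→state V)·P(state V→state II)
  = 0.3×0.3 + 0.3×0.3 + 0.4×0.4
  = 0.0900 + 0.0900 + 0.1600 = 0.3400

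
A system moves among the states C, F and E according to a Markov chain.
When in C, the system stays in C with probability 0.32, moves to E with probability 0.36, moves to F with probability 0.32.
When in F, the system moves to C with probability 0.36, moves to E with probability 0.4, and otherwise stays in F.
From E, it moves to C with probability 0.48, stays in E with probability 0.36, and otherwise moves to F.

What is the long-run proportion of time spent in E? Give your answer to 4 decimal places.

Let the stationary distribution be π with π = πP and π_1 + π_2 + π_3 = 1.
π_1 = 0.32·π_1 + 0.36·π_2 + 0.48·π_3
π_2 = 0.32·π_1 + 0.24·π_2 + 0.16·π_3
Solving with the normalization constraint gives π = (0.3888, 0.2415, 0.3697).
So the stationary probability of E is 0.3697.

0.3697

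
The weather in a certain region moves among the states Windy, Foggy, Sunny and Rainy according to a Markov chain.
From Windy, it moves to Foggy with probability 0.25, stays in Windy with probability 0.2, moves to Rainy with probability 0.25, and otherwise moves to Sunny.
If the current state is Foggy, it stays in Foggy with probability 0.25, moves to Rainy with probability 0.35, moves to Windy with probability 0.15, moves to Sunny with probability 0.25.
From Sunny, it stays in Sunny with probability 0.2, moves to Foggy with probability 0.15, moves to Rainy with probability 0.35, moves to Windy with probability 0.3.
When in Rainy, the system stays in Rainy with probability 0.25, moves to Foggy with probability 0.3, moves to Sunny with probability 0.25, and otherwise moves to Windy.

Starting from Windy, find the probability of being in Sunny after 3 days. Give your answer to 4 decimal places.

Propagate the distribution vector 3 days from Windy.
After 0 days: (1.0000, 0.0000, 0.0000, 0.0000)
After 1 day: (0.2000, 0.2500, 0.3000, 0.2500)
After 2 days: (0.2175, 0.2325, 0.2450, 0.3050)
After 3 days: (0.2129, 0.2408, 0.2486, 0.2978)
P(in Sunny after 3 days) = 0.2486

0.2486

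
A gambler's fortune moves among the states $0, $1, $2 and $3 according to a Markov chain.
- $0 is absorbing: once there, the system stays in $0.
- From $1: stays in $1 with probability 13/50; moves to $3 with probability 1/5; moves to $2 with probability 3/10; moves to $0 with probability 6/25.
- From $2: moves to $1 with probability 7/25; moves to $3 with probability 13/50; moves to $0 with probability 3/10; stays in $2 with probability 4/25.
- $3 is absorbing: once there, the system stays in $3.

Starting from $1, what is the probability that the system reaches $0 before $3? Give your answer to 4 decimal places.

Let h(s) be the probability of absorption at $0 starting from transient state s. Then h($0) = 1 and h($3) = 0. By first-step analysis:
h($1) = 0.24·1 + 0.26·h($1) + 0.3·h($2) + 0.2·0
h($2) = 0.3·1 + 0.28·h($1) + 0.16·h($2) + 0.26·0
Solving: h($1) = 0.5424, h($2) = 0.5379.
Starting from $1, the probability is 0.5424.

0.5424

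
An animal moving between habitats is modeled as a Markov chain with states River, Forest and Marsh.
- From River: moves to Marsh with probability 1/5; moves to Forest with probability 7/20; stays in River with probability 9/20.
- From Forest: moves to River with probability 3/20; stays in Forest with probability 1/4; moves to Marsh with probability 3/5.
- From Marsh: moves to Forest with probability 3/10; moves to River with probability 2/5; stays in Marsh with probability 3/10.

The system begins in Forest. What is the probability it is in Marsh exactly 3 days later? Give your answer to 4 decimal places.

Propagate the distribution vector 3 days from Forest.
After 0 days: (0.0000, 1.0000, 0.0000)
After 1 day: (0.1500, 0.2500, 0.6000)
After 2 days: (0.3450, 0.2950, 0.3600)
After 3 days: (0.3435, 0.3025, 0.3540)
P(in Marsh after 3 days) = 0.3540

0.3540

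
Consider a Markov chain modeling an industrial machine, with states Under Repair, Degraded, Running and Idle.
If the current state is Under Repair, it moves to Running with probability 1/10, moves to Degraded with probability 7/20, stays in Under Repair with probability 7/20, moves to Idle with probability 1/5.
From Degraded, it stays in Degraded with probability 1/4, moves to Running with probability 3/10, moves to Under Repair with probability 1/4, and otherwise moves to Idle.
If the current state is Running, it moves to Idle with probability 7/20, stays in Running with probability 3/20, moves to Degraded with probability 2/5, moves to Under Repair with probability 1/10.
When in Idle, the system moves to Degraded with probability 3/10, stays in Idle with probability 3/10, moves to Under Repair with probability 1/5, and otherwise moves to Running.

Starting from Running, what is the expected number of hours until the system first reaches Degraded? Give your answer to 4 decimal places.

Let t(s) be the expected number of hours to first reach Degraded from state s, with t(Degraded) = 0. Conditioning on the first hour:
t(Under Repair) = 1 + 0.35·t(Under Repair) + 0.1·t(Running) + 0.2·t(Idle)
t(Running) = 1 + 0.1·t(Under Repair) + 0.15·t(Running) + 0.35·t(Idle)
t(Idle) = 1 + 0.2·t(Under Repair) + 0.2·t(Running) + 0.3·t(Idle)
Solving: t(Under Repair) = 2.9041, t(Running) = 2.7744, t(Idle) = 3.0510.
Expected hours from Running to Degraded: 2.7744.

2.7744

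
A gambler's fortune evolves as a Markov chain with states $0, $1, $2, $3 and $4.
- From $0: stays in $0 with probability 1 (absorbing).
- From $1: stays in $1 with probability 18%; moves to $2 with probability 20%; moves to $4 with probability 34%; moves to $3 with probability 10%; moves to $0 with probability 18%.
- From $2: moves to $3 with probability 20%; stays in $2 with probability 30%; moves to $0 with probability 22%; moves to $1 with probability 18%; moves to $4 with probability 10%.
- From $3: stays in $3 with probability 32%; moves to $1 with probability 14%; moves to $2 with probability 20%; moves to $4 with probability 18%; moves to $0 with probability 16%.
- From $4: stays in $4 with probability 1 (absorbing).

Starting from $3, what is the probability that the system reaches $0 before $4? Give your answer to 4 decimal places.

Let h(s) be the probability of absorption at $0 starting from transient state s. Then h($0) = 1 and h($4) = 0. By first-step analysis:
h($1) = 0.18·1 + 0.18·h($1) + 0.2·h($2) + 0.1·h($3) + 0.34·0
h($2) = 0.22·1 + 0.18·h($1) + 0.3·h($2) + 0.2·h($3) + 0.1·0
h($3) = 0.16·1 + 0.14·h($1) + 0.2·h($2) + 0.32·h($3) + 0.18·0
Solving: h($1) = 0.4152, h($2) = 0.5598, h($3) = 0.4854.
Starting from $3, the probability is 0.4854.

0.4854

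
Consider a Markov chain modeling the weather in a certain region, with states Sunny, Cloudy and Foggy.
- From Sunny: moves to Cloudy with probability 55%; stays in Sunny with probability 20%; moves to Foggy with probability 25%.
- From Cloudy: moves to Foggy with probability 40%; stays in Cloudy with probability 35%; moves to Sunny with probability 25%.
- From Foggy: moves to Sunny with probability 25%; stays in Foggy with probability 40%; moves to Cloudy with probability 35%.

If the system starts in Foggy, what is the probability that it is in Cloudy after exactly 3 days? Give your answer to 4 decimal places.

0.3975

Propagate the distribution vector 3 days from Foggy.
After 0 days: (0.0000, 0.0000, 1.0000)
After 1 day: (0.2500, 0.3500, 0.4000)
After 2 days: (0.2375, 0.4000, 0.3625)
After 3 days: (0.2381, 0.3975, 0.3644)
P(in Cloudy after 3 days) = 0.3975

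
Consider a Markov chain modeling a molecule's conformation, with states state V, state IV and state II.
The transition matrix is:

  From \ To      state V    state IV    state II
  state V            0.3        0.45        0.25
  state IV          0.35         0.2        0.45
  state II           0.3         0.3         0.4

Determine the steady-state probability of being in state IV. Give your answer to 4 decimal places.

Let the stationary distribution be π with π = πP and π_1 + π_2 + π_3 = 1.
π_1 = 0.3·π_1 + 0.35·π_2 + 0.3·π_3
π_2 = 0.45·π_1 + 0.2·π_2 + 0.3·π_3
Solving with the normalization constraint gives π = (0.3158, 0.3158, 0.3684).
So the stationary probability of state IV is 0.3158.

0.3158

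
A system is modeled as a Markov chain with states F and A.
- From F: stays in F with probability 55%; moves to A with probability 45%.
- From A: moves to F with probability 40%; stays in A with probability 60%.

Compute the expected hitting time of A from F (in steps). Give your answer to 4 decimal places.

2.2222

Let t(s) be the expected number of steps to first reach A from state s, with t(A) = 0. Conditioning on the first step:
t(F) = 1 + 0.55·t(F)
Solving: t(F) = 2.2222.
Expected steps from F to A: 2.2222.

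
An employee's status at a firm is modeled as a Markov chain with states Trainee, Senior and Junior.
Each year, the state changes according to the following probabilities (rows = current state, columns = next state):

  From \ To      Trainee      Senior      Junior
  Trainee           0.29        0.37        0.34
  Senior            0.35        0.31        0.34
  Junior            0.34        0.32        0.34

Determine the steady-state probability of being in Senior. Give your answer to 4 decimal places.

0.3330

Let the stationary distribution be π with π = πP and π_1 + π_2 + π_3 = 1.
π_1 = 0.29·π_1 + 0.35·π_2 + 0.34·π_3
π_2 = 0.37·π_1 + 0.31·π_2 + 0.32·π_3
Solving with the normalization constraint gives π = (0.3270, 0.3330, 0.3400).
So the stationary probability of Senior is 0.3330.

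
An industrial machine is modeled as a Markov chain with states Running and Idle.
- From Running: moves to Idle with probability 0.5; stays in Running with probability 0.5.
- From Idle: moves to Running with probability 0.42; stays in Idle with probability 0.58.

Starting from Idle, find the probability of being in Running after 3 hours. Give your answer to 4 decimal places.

0.4563

Propagate the distribution vector 3 hours from Idle.
After 0 hours: (0.0000, 1.0000)
After 1 hour: (0.4200, 0.5800)
After 2 hours: (0.4536, 0.5464)
After 3 hours: (0.4563, 0.5437)
P(in Running after 3 hours) = 0.4563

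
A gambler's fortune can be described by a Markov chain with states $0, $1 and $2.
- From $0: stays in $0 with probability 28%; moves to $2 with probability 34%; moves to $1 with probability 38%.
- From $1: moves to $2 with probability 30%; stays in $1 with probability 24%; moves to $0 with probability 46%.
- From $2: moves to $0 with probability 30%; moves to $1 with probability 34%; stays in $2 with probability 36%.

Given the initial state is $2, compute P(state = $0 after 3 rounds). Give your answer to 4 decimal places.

0.3439

Propagate the distribution vector 3 rounds from $2.
After 0 rounds: (0.0000, 0.0000, 1.0000)
After 1 round: (0.3000, 0.3400, 0.3600)
After 2 rounds: (0.3484, 0.3180, 0.3336)
After 3 rounds: (0.3439, 0.3221, 0.3340)
P(in $0 after 3 rounds) = 0.3439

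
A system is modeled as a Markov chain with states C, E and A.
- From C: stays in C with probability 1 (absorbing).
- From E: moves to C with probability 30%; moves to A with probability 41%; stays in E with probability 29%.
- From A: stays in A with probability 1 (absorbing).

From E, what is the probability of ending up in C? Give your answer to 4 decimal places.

0.4225

Let h(s) be the probability of absorption at C starting from transient state s. Then h(C) = 1 and h(A) = 0. By first-step analysis:
h(E) = 0.3·1 + 0.29·h(E) + 0.41·0
Solving: h(E) = 0.4225.
Starting from E, the probability is 0.4225.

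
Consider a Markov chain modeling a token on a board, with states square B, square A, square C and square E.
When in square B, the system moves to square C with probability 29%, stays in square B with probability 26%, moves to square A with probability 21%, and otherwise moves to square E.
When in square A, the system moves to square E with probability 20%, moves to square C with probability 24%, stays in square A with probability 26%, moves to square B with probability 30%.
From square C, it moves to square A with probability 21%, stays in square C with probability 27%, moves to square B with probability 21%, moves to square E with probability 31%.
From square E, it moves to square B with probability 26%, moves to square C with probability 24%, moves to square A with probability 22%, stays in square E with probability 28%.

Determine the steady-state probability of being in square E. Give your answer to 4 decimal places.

Let the stationary distribution be π with π = πP and π_1 + π_2 + π_3 + π_4 = 1.
π_1 = 0.26·π_1 + 0.3·π_2 + 0.21·π_3 + 0.26·π_4
π_2 = 0.21·π_1 + 0.26·π_2 + 0.21·π_3 + 0.22·π_4
π_3 = 0.29·π_1 + 0.24·π_2 + 0.27·π_3 + 0.24·π_4
Solving with the normalization constraint gives π = (0.2559, 0.2238, 0.2606, 0.2597).
So the stationary probability of square E is 0.2597.

0.2597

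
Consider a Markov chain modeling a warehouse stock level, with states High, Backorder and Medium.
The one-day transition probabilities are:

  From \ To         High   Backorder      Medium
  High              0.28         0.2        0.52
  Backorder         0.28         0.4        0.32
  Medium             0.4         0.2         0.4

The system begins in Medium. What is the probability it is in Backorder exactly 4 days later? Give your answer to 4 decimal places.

0.2496

Propagate the distribution vector 4 days from Medium.
After 0 days: (0.0000, 0.0000, 1.0000)
After 1 day: (0.4000, 0.2000, 0.4000)
After 2 days: (0.3280, 0.2400, 0.4320)
After 3 days: (0.3318, 0.2480, 0.4202)
After 4 days: (0.3304, 0.2496, 0.4200)
P(in Backorder after 4 days) = 0.2496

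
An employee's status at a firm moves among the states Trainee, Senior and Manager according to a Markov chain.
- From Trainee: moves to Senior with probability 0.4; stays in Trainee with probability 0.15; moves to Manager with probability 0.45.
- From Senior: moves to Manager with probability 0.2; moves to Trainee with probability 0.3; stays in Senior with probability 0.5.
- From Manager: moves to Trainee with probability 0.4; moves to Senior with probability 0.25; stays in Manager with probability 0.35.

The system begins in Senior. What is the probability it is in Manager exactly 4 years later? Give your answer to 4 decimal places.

0.3195

Propagate the distribution vector 4 years from Senior.
After 0 years: (0.0000, 1.0000, 0.0000)
After 1 year: (0.3000, 0.5000, 0.2000)
After 2 years: (0.2750, 0.4200, 0.3050)
After 3 years: (0.2893, 0.3963, 0.3145)
After 4 years: (0.2881, 0.3925, 0.3195)
P(in Manager after 4 years) = 0.3195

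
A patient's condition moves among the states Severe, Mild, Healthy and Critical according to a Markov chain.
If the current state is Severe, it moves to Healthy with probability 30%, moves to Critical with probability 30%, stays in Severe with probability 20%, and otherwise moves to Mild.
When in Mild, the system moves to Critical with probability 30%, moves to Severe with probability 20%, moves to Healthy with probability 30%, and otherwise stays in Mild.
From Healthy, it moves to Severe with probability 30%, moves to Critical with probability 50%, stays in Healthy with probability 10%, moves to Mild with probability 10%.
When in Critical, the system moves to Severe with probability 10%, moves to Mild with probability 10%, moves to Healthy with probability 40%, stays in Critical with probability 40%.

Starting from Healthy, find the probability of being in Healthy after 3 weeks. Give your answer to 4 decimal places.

Propagate the distribution vector 3 weeks from Healthy.
After 0 weeks: (0.0000, 0.0000, 1.0000, 0.0000)
After 1 week: (0.3000, 0.1000, 0.1000, 0.5000)
After 2 weeks: (0.1600, 0.1400, 0.3300, 0.3700)
After 3 weeks: (0.1960, 0.1300, 0.2710, 0.4030)
P(in Healthy after 3 weeks) = 0.2710

0.2710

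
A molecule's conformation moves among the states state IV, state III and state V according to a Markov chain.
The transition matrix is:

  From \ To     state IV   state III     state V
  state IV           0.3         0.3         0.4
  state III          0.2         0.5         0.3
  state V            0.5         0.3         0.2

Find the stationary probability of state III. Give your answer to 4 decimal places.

Let the stationary distribution be π with π = πP and π_1 + π_2 + π_3 = 1.
π_1 = 0.3·π_1 + 0.2·π_2 + 0.5·π_3
π_2 = 0.3·π_1 + 0.5·π_2 + 0.3·π_3
Solving with the normalization constraint gives π = (0.3229, 0.3750, 0.3021).
So the stationary probability of state III is 0.3750.

0.3750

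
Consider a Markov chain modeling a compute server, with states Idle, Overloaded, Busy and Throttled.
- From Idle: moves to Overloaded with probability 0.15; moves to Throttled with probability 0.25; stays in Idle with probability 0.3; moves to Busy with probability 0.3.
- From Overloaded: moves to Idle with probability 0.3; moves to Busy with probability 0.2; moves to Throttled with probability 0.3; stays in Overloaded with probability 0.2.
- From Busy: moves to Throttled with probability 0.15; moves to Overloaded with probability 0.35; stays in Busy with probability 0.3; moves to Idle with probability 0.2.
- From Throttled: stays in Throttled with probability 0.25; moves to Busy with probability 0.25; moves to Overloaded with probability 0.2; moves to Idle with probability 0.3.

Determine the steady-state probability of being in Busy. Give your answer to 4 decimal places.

0.2656

Let the stationary distribution be π with π = πP and π_1 + π_2 + π_3 + π_4 = 1.
π_1 = 0.3·π_1 + 0.3·π_2 + 0.2·π_3 + 0.3·π_4
π_2 = 0.15·π_1 + 0.2·π_2 + 0.35·π_3 + 0.2·π_4
π_3 = 0.3·π_1 + 0.2·π_2 + 0.3·π_3 + 0.25·π_4
Solving with the normalization constraint gives π = (0.2734, 0.2262, 0.2656, 0.2347).
So the stationary probability of Busy is 0.2656.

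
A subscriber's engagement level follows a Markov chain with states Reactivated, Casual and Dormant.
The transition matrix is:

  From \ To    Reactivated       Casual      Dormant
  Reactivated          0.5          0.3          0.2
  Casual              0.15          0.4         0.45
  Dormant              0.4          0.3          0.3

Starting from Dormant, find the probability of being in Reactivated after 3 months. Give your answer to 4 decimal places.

0.3540

Propagate the distribution vector 3 months from Dormant.
After 0 months: (0.0000, 0.0000, 1.0000)
After 1 month: (0.4000, 0.3000, 0.3000)
After 2 months: (0.3650, 0.3300, 0.3050)
After 3 months: (0.3540, 0.3330, 0.3130)
P(in Reactivated after 3 months) = 0.3540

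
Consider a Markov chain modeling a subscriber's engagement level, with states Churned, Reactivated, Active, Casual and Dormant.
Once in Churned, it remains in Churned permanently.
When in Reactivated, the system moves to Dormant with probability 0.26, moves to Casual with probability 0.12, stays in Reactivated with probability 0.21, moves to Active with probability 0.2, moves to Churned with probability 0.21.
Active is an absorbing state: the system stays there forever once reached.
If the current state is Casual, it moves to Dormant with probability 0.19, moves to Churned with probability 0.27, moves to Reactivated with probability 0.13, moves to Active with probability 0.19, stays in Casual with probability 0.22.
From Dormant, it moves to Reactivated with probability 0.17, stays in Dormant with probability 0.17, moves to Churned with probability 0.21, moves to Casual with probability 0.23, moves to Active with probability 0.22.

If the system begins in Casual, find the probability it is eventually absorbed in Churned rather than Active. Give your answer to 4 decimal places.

0.5580

Let h(s) be the probability of absorption at Churned starting from transient state s. Then h(Churned) = 1 and h(Active) = 0. By first-step analysis:
h(Reactivated) = 0.21·1 + 0.21·h(Reactivated) + 0.2·0 + 0.12·h(Casual) + 0.26·h(Dormant)
h(Casual) = 0.27·1 + 0.13·h(Reactivated) + 0.19·0 + 0.22·h(Casual) + 0.19·h(Dormant)
h(Dormant) = 0.21·1 + 0.17·h(Reactivated) + 0.22·0 + 0.23·h(Casual) + 0.17·h(Dormant)
Solving: h(Reactivated) = 0.5198, h(Casual) = 0.5580, h(Dormant) = 0.5141.
Starting from Casual, the probability is 0.5580.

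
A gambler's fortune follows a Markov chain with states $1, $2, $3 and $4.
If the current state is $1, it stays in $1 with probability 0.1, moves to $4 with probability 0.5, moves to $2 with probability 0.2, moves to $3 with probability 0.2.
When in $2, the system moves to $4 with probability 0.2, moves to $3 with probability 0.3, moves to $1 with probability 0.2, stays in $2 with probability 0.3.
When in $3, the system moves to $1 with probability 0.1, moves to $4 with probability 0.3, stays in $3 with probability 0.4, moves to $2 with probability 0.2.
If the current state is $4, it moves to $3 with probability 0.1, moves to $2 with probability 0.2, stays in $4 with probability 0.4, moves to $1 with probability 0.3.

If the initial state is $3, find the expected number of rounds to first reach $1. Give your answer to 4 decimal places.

5.4362

Let t(s) be the expected number of rounds to first reach $1 from state s, with t($1) = 0. Conditioning on the first round:
t($2) = 1 + 0.3·t($2) + 0.3·t($3) + 0.2·t($4)
t($3) = 1 + 0.2·t($2) + 0.4·t($3) + 0.3·t($4)
t($4) = 1 + 0.2·t($2) + 0.1·t($3) + 0.4·t($4)
Solving: t($2) = 4.9664, t($3) = 5.4362, t($4) = 4.2282.
Expected rounds from $3 to $1: 5.4362.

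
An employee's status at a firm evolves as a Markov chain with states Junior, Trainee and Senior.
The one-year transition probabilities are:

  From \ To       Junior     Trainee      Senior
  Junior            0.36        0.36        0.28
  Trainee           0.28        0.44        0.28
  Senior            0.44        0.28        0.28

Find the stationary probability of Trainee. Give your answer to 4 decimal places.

0.3670

Let the stationary distribution be π with π = πP and π_1 + π_2 + π_3 = 1.
π_1 = 0.36·π_1 + 0.28·π_2 + 0.44·π_3
π_2 = 0.36·π_1 + 0.44·π_2 + 0.28·π_3
Solving with the normalization constraint gives π = (0.3530, 0.3670, 0.2800).
So the stationary probability of Trainee is 0.3670.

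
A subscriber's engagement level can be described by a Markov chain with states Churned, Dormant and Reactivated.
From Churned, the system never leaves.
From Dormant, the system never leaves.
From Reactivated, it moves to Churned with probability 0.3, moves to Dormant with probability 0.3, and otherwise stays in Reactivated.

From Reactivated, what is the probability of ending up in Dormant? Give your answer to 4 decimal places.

0.5000

Let h(s) be the probability of absorption at Dormant starting from transient state s. Then h(Dormant) = 1 and h(Churned) = 0. By first-step analysis:
h(Reactivated) = 0.3·0 + 0.3·1 + 0.4·h(Reactivated)
Solving: h(Reactivated) = 0.5000.
Starting from Reactivated, the probability is 0.5000.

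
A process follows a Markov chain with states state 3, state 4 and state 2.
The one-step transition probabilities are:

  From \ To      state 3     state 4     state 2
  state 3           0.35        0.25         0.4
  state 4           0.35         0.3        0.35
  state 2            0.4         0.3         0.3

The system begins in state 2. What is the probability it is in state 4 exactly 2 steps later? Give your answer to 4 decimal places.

0.2800

Sum over the intermediate state after 1 step:
P = P(state 2→state 3)·P(state 3→state 4) + P(state 2→state 4)·P(state 4→state 4) + P(state 2→state 2)·P(state 2→state 4)
  = 0.4×0.25 + 0.3×0.3 + 0.3×0.3
  = 0.1000 + 0.0900 + 0.0900 = 0.2800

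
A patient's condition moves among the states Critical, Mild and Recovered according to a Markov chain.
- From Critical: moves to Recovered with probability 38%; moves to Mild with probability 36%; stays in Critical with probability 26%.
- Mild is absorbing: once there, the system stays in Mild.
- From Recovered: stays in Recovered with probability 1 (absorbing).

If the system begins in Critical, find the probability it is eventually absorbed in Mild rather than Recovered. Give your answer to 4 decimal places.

0.4865

Let h(s) be the probability of absorption at Mild starting from transient state s. Then h(Mild) = 1 and h(Recovered) = 0. By first-step analysis:
h(Critical) = 0.26·h(Critical) + 0.36·1 + 0.38·0
Solving: h(Critical) = 0.4865.
Starting from Critical, the probability is 0.4865.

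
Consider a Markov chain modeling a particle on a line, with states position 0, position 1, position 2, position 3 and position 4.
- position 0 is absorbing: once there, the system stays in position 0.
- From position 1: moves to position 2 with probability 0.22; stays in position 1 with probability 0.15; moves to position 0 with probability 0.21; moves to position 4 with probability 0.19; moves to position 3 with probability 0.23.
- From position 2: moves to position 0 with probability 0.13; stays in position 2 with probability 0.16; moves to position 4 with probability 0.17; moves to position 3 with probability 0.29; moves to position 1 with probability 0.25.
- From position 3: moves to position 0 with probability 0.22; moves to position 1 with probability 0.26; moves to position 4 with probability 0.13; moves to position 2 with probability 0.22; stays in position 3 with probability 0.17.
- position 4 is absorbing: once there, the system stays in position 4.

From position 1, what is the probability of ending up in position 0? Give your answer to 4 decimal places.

0.5320

Let h(s) be the probability of absorption at position 0 starting from transient state s. Then h(position 0) = 1 and h(position 4) = 0. By first-step analysis:
h(position 1) = 0.21·1 + 0.15·h(position 1) + 0.22·h(position 2) + 0.23·h(position 3) + 0.19·0
h(position 2) = 0.13·1 + 0.25·h(position 1) + 0.16·h(position 2) + 0.29·h(position 3) + 0.17·0
h(position 3) = 0.22·1 + 0.26·h(position 1) + 0.22·h(position 2) + 0.17·h(position 3) + 0.13·0
Solving: h(position 1) = 0.5320, h(position 2) = 0.5087, h(position 3) = 0.5666.
Starting from position 1, the probability is 0.5320.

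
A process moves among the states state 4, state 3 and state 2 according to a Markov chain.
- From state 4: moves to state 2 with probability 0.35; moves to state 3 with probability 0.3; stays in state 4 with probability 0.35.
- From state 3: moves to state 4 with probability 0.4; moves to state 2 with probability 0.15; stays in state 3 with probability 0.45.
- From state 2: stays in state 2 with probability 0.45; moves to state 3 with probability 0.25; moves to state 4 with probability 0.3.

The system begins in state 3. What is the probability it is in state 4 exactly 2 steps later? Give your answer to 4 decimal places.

0.3650

Sum over the intermediate state after 1 step:
P = P(state 3→state 4)·P(state 4→state 4) + P(state 3→state 3)·P(state 3→state 4) + P(state 3→state 2)·P(state 2→state 4)
  = 0.4×0.35 + 0.45×0.4 + 0.15×0.3
  = 0.1400 + 0.1800 + 0.0450 = 0.3650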